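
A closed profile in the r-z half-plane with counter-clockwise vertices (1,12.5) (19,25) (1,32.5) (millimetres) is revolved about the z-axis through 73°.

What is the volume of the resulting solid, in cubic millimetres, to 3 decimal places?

Volume = 1605.354 mm³

Profile (r,z), 3 vertices: (1,12.5) (19,25) (1,32.5)
edge 0: (1,12.5)→(19,25)  cross = 1·25 − 19·12.5 = -212.5000; (r_i+r_j)·cross = 20·-212.5000 = -4250.0000
edge 1: (19,25)→(1,32.5)  cross = 19·32.5 − 1·25 = 592.5000; (r_i+r_j)·cross = 20·592.5000 = 11850.0000
edge 2: (1,32.5)→(1,12.5)  cross = 1·12.5 − 1·32.5 = -20.0000; (r_i+r_j)·cross = 2·-20.0000 = -40.0000
Σcross = 360.0000 → A = |Σcross|/2 = 180.0000 mm²
Σ(r_i+r_j)·cross = 7560.0000 → first moment M = |Σ|/6 = 1260.0000
R_c = M/A = 1260.0000/180.0000 = 7.0000 mm
θ = 73° = 1.274090 rad
V = θ·R_c·A = 1.274090·7.0000·180.0000 = 1605.354 mm³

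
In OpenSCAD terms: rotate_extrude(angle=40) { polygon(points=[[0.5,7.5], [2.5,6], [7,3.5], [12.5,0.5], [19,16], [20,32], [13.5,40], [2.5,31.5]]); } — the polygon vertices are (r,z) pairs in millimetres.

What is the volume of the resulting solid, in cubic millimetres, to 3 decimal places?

Profile (r,z), 8 vertices: (0.5,7.5) (2.5,6) (7,3.5) (12.5,0.5) (19,16) (20,32) (13.5,40) (2.5,31.5)
edge 0: (0.5,7.5)→(2.5,6)  cross = 0.5·6 − 2.5·7.5 = -15.7500; (r_i+r_j)·cross = 3·-15.7500 = -47.2500
edge 1: (2.5,6)→(7,3.5)  cross = 2.5·3.5 − 7·6 = -33.2500; (r_i+r_j)·cross = 9.5·-33.2500 = -315.8750
edge 2: (7,3.5)→(12.5,0.5)  cross = 7·0.5 − 12.5·3.5 = -40.2500; (r_i+r_j)·cross = 19.5·-40.2500 = -784.8750
edge 3: (12.5,0.5)→(19,16)  cross = 12.5·16 − 19·0.5 = 190.5000; (r_i+r_j)·cross = 31.5·190.5000 = 6000.7500
edge 4: (19,16)→(20,32)  cross = 19·32 − 20·16 = 288.0000; (r_i+r_j)·cross = 39·288.0000 = 11232.0000
edge 5: (20,32)→(13.5,40)  cross = 20·40 − 13.5·32 = 368.0000; (r_i+r_j)·cross = 33.5·368.0000 = 12328.0000
edge 6: (13.5,40)→(2.5,31.5)  cross = 13.5·31.5 − 2.5·40 = 325.2500; (r_i+r_j)·cross = 16·325.2500 = 5204.0000
edge 7: (2.5,31.5)→(0.5,7.5)  cross = 2.5·7.5 − 0.5·31.5 = 3.0000; (r_i+r_j)·cross = 3·3.0000 = 9.0000
Σcross = 1085.5000 → A = |Σcross|/2 = 542.7500 mm²
Σ(r_i+r_j)·cross = 33625.7500 → first moment M = |Σ|/6 = 5604.2917
R_c = M/A = 5604.2917/542.7500 = 10.3257 mm
θ = 40° = 0.698132 rad
V = θ·R_c·A = 0.698132·10.3257·542.7500 = 3912.534 mm³

Volume = 3912.534 mm³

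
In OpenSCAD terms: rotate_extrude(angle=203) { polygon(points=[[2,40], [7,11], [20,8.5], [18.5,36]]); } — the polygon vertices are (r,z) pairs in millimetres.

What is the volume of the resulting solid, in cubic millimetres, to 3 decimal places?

Profile (r,z), 4 vertices: (2,40) (7,11) (20,8.5) (18.5,36)
edge 0: (2,40)→(7,11)  cross = 2·11 − 7·40 = -258.0000; (r_i+r_j)·cross = 9·-258.0000 = -2322.0000
edge 1: (7,11)→(20,8.5)  cross = 7·8.5 − 20·11 = -160.5000; (r_i+r_j)·cross = 27·-160.5000 = -4333.5000
edge 2: (20,8.5)→(18.5,36)  cross = 20·36 − 18.5·8.5 = 562.7500; (r_i+r_j)·cross = 38.5·562.7500 = 21665.8750
edge 3: (18.5,36)→(2,40)  cross = 18.5·40 − 2·36 = 668.0000; (r_i+r_j)·cross = 20.5·668.0000 = 13694.0000
Σcross = 812.2500 → A = |Σcross|/2 = 406.1250 mm²
Σ(r_i+r_j)·cross = 28704.3750 → first moment M = |Σ|/6 = 4784.0625
R_c = M/A = 4784.0625/406.1250 = 11.7798 mm
θ = 203° = 3.543018 rad
V = θ·R_c·A = 3.543018·11.7798·406.1250 = 16950.021 mm³

Volume = 16950.021 mm³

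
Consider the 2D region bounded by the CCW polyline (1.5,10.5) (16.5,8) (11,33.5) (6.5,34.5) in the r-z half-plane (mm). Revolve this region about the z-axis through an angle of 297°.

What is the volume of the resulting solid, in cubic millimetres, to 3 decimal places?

Profile (r,z), 4 vertices: (1.5,10.5) (16.5,8) (11,33.5) (6.5,34.5)
edge 0: (1.5,10.5)→(16.5,8)  cross = 1.5·8 − 16.5·10.5 = -161.2500; (r_i+r_j)·cross = 18·-161.2500 = -2902.5000
edge 1: (16.5,8)→(11,33.5)  cross = 16.5·33.5 − 11·8 = 464.7500; (r_i+r_j)·cross = 27.5·464.7500 = 12780.6250
edge 2: (11,33.5)→(6.5,34.5)  cross = 11·34.5 − 6.5·33.5 = 161.7500; (r_i+r_j)·cross = 17.5·161.7500 = 2830.6250
edge 3: (6.5,34.5)→(1.5,10.5)  cross = 6.5·10.5 − 1.5·34.5 = 16.5000; (r_i+r_j)·cross = 8·16.5000 = 132.0000
Σcross = 481.7500 → A = |Σcross|/2 = 240.8750 mm²
Σ(r_i+r_j)·cross = 12840.7500 → first moment M = |Σ|/6 = 2140.1250
R_c = M/A = 2140.1250/240.8750 = 8.8848 mm
θ = 297° = 5.183628 rad
V = θ·R_c·A = 5.183628·8.8848·240.8750 = 11093.612 mm³

Volume = 11093.612 mm³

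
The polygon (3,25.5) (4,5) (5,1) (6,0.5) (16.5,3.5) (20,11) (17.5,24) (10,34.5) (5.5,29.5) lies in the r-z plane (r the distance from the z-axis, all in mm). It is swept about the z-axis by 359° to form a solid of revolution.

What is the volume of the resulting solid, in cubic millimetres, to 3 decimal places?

Profile (r,z), 9 vertices: (3,25.5) (4,5) (5,1) (6,0.5) (16.5,3.5) (20,11) (17.5,24) (10,34.5) (5.5,29.5)
edge 0: (3,25.5)→(4,5)  cross = 3·5 − 4·25.5 = -87.0000; (r_i+r_j)·cross = 7·-87.0000 = -609.0000
edge 1: (4,5)→(5,1)  cross = 4·1 − 5·5 = -21.0000; (r_i+r_j)·cross = 9·-21.0000 = -189.0000
edge 2: (5,1)→(6,0.5)  cross = 5·0.5 − 6·1 = -3.5000; (r_i+r_j)·cross = 11·-3.5000 = -38.5000
edge 3: (6,0.5)→(16.5,3.5)  cross = 6·3.5 − 16.5·0.5 = 12.7500; (r_i+r_j)·cross = 22.5·12.7500 = 286.8750
edge 4: (16.5,3.5)→(20,11)  cross = 16.5·11 − 20·3.5 = 111.5000; (r_i+r_j)·cross = 36.5·111.5000 = 4069.7500
edge 5: (20,11)→(17.5,24)  cross = 20·24 − 17.5·11 = 287.5000; (r_i+r_j)·cross = 37.5·287.5000 = 10781.2500
edge 6: (17.5,24)→(10,34.5)  cross = 17.5·34.5 − 10·24 = 363.7500; (r_i+r_j)·cross = 27.5·363.7500 = 10003.1250
edge 7: (10,34.5)→(5.5,29.5)  cross = 10·29.5 − 5.5·34.5 = 105.2500; (r_i+r_j)·cross = 15.5·105.2500 = 1631.3750
edge 8: (5.5,29.5)→(3,25.5)  cross = 5.5·25.5 − 3·29.5 = 51.7500; (r_i+r_j)·cross = 8.5·51.7500 = 439.8750
Σcross = 821.0000 → A = |Σcross|/2 = 410.5000 mm²
Σ(r_i+r_j)·cross = 26375.7500 → first moment M = |Σ|/6 = 4395.9583
R_c = M/A = 4395.9583/410.5000 = 10.7088 mm
θ = 359° = 6.265732 rad
V = θ·R_c·A = 6.265732·10.7088·410.5000 = 27543.897 mm³

Volume = 27543.897 mm³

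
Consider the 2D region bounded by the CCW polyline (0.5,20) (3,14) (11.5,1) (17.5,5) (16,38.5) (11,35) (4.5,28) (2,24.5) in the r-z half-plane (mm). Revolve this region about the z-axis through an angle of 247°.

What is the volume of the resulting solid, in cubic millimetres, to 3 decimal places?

Profile (r,z), 8 vertices: (0.5,20) (3,14) (11.5,1) (17.5,5) (16,38.5) (11,35) (4.5,28) (2,24.5)
edge 0: (0.5,20)→(3,14)  cross = 0.5·14 − 3·20 = -53.0000; (r_i+r_j)·cross = 3.5·-53.0000 = -185.5000
edge 1: (3,14)→(11.5,1)  cross = 3·1 − 11.5·14 = -158.0000; (r_i+r_j)·cross = 14.5·-158.0000 = -2291.0000
edge 2: (11.5,1)→(17.5,5)  cross = 11.5·5 − 17.5·1 = 40.0000; (r_i+r_j)·cross = 29·40.0000 = 1160.0000
edge 3: (17.5,5)→(16,38.5)  cross = 17.5·38.5 − 16·5 = 593.7500; (r_i+r_j)·cross = 33.5·593.7500 = 19890.6250
edge 4: (16,38.5)→(11,35)  cross = 16·35 − 11·38.5 = 136.5000; (r_i+r_j)·cross = 27·136.5000 = 3685.5000
edge 5: (11,35)→(4.5,28)  cross = 11·28 − 4.5·35 = 150.5000; (r_i+r_j)·cross = 15.5·150.5000 = 2332.7500
edge 6: (4.5,28)→(2,24.5)  cross = 4.5·24.5 − 2·28 = 54.2500; (r_i+r_j)·cross = 6.5·54.2500 = 352.6250
edge 7: (2,24.5)→(0.5,20)  cross = 2·20 − 0.5·24.5 = 27.7500; (r_i+r_j)·cross = 2.5·27.7500 = 69.3750
Σcross = 791.7500 → A = |Σcross|/2 = 395.8750 mm²
Σ(r_i+r_j)·cross = 25014.3750 → first moment M = |Σ|/6 = 4169.0625
R_c = M/A = 4169.0625/395.8750 = 10.5313 mm
θ = 247° = 4.310963 rad
V = θ·R_c·A = 4.310963·10.5313·395.8750 = 17972.675 mm³

Volume = 17972.675 mm³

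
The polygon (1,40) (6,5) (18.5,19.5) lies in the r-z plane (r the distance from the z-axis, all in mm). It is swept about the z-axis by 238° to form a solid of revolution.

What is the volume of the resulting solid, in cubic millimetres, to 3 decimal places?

Profile (r,z), 3 vertices: (1,40) (6,5) (18.5,19.5)
edge 0: (1,40)→(6,5)  cross = 1·5 − 6·40 = -235.0000; (r_i+r_j)·cross = 7·-235.0000 = -1645.0000
edge 1: (6,5)→(18.5,19.5)  cross = 6·19.5 − 18.5·5 = 24.5000; (r_i+r_j)·cross = 24.5·24.5000 = 600.2500
edge 2: (18.5,19.5)→(1,40)  cross = 18.5·40 − 1·19.5 = 720.5000; (r_i+r_j)·cross = 19.5·720.5000 = 14049.7500
Σcross = 510.0000 → A = |Σcross|/2 = 255.0000 mm²
Σ(r_i+r_j)·cross = 13005.0000 → first moment M = |Σ|/6 = 2167.5000
R_c = M/A = 2167.5000/255.0000 = 8.5000 mm
θ = 238° = 4.153884 rad
V = θ·R_c·A = 4.153884·8.5000·255.0000 = 9003.543 mm³

Volume = 9003.543 mm³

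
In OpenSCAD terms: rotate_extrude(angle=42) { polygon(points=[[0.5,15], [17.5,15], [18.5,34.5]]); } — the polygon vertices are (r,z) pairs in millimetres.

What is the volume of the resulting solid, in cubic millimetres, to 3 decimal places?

Profile (r,z), 3 vertices: (0.5,15) (17.5,15) (18.5,34.5)
edge 0: (0.5,15)→(17.5,15)  cross = 0.5·15 − 17.5·15 = -255.0000; (r_i+r_j)·cross = 18·-255.0000 = -4590.0000
edge 1: (17.5,15)→(18.5,34.5)  cross = 17.5·34.5 − 18.5·15 = 326.2500; (r_i+r_j)·cross = 36·326.2500 = 11745.0000
edge 2: (18.5,34.5)→(0.5,15)  cross = 18.5·15 − 0.5·34.5 = 260.2500; (r_i+r_j)·cross = 19·260.2500 = 4944.7500
Σcross = 331.5000 → A = |Σcross|/2 = 165.7500 mm²
Σ(r_i+r_j)·cross = 12099.7500 → first moment M = |Σ|/6 = 2016.6250
R_c = M/A = 2016.6250/165.7500 = 12.1667 mm
θ = 42° = 0.733038 rad
V = θ·R_c·A = 0.733038·12.1667·165.7500 = 1478.263 mm³

Volume = 1478.263 mm³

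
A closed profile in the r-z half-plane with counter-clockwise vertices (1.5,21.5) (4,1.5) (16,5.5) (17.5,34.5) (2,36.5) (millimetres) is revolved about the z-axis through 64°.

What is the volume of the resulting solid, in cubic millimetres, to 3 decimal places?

Volume = 4809.848 mm³

Profile (r,z), 5 vertices: (1.5,21.5) (4,1.5) (16,5.5) (17.5,34.5) (2,36.5)
edge 0: (1.5,21.5)→(4,1.5)  cross = 1.5·1.5 − 4·21.5 = -83.7500; (r_i+r_j)·cross = 5.5·-83.7500 = -460.6250
edge 1: (4,1.5)→(16,5.5)  cross = 4·5.5 − 16·1.5 = -2.0000; (r_i+r_j)·cross = 20·-2.0000 = -40.0000
edge 2: (16,5.5)→(17.5,34.5)  cross = 16·34.5 − 17.5·5.5 = 455.7500; (r_i+r_j)·cross = 33.5·455.7500 = 15267.6250
edge 3: (17.5,34.5)→(2,36.5)  cross = 17.5·36.5 − 2·34.5 = 569.7500; (r_i+r_j)·cross = 19.5·569.7500 = 11110.1250
edge 4: (2,36.5)→(1.5,21.5)  cross = 2·21.5 − 1.5·36.5 = -11.7500; (r_i+r_j)·cross = 3.5·-11.7500 = -41.1250
Σcross = 928.0000 → A = |Σcross|/2 = 464.0000 mm²
Σ(r_i+r_j)·cross = 25836.0000 → first moment M = |Σ|/6 = 4306.0000
R_c = M/A = 4306.0000/464.0000 = 9.2802 mm
θ = 64° = 1.117011 rad
V = θ·R_c·A = 1.117011·9.2802·464.0000 = 4809.848 mm³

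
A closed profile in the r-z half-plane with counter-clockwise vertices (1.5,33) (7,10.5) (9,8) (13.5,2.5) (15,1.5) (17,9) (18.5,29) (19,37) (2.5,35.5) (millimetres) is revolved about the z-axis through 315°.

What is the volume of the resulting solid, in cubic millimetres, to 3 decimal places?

Volume = 25537.221 mm³

Profile (r,z), 9 vertices: (1.5,33) (7,10.5) (9,8) (13.5,2.5) (15,1.5) (17,9) (18.5,29) (19,37) (2.5,35.5)
edge 0: (1.5,33)→(7,10.5)  cross = 1.5·10.5 − 7·33 = -215.2500; (r_i+r_j)·cross = 8.5·-215.2500 = -1829.6250
edge 1: (7,10.5)→(9,8)  cross = 7·8 − 9·10.5 = -38.5000; (r_i+r_j)·cross = 16·-38.5000 = -616.0000
edge 2: (9,8)→(13.5,2.5)  cross = 9·2.5 − 13.5·8 = -85.5000; (r_i+r_j)·cross = 22.5·-85.5000 = -1923.7500
edge 3: (13.5,2.5)→(15,1.5)  cross = 13.5·1.5 − 15·2.5 = -17.2500; (r_i+r_j)·cross = 28.5·-17.2500 = -491.6250
edge 4: (15,1.5)→(17,9)  cross = 15·9 − 17·1.5 = 109.5000; (r_i+r_j)·cross = 32·109.5000 = 3504.0000
edge 5: (17,9)→(18.5,29)  cross = 17·29 − 18.5·9 = 326.5000; (r_i+r_j)·cross = 35.5·326.5000 = 11590.7500
edge 6: (18.5,29)→(19,37)  cross = 18.5·37 − 19·29 = 133.5000; (r_i+r_j)·cross = 37.5·133.5000 = 5006.2500
edge 7: (19,37)→(2.5,35.5)  cross = 19·35.5 − 2.5·37 = 582.0000; (r_i+r_j)·cross = 21.5·582.0000 = 12513.0000
edge 8: (2.5,35.5)→(1.5,33)  cross = 2.5·33 − 1.5·35.5 = 29.2500; (r_i+r_j)·cross = 4·29.2500 = 117.0000
Σcross = 824.2500 → A = |Σcross|/2 = 412.1250 mm²
Σ(r_i+r_j)·cross = 27870.0000 → first moment M = |Σ|/6 = 4645.0000
R_c = M/A = 4645.0000/412.1250 = 11.2709 mm
θ = 315° = 5.497787 rad
V = θ·R_c·A = 5.497787·11.2709·412.1250 = 25537.221 mm³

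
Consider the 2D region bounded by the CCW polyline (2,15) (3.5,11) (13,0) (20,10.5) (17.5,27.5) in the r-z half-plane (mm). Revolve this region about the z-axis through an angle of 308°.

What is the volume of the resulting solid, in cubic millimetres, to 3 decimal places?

Profile (r,z), 5 vertices: (2,15) (3.5,11) (13,0) (20,10.5) (17.5,27.5)
edge 0: (2,15)→(3.5,11)  cross = 2·11 − 3.5·15 = -30.5000; (r_i+r_j)·cross = 5.5·-30.5000 = -167.7500
edge 1: (3.5,11)→(13,0)  cross = 3.5·0 − 13·11 = -143.0000; (r_i+r_j)·cross = 16.5·-143.0000 = -2359.5000
edge 2: (13,0)→(20,10.5)  cross = 13·10.5 − 20·0 = 136.5000; (r_i+r_j)·cross = 33·136.5000 = 4504.5000
edge 3: (20,10.5)→(17.5,27.5)  cross = 20·27.5 − 17.5·10.5 = 366.2500; (r_i+r_j)·cross = 37.5·366.2500 = 13734.3750
edge 4: (17.5,27.5)→(2,15)  cross = 17.5·15 − 2·27.5 = 207.5000; (r_i+r_j)·cross = 19.5·207.5000 = 4046.2500
Σcross = 536.7500 → A = |Σcross|/2 = 268.3750 mm²
Σ(r_i+r_j)·cross = 19757.8750 → first moment M = |Σ|/6 = 3292.9792
R_c = M/A = 3292.9792/268.3750 = 12.2701 mm
θ = 308° = 5.375614 rad
V = θ·R_c·A = 5.375614·12.2701·268.3750 = 17701.785 mm³

Volume = 17701.785 mm³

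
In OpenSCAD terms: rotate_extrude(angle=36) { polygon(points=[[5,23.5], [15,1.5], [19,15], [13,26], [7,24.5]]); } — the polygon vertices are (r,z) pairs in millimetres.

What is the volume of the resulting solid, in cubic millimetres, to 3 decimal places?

Volume = 1317.689 mm³

Profile (r,z), 5 vertices: (5,23.5) (15,1.5) (19,15) (13,26) (7,24.5)
edge 0: (5,23.5)→(15,1.5)  cross = 5·1.5 − 15·23.5 = -345.0000; (r_i+r_j)·cross = 20·-345.0000 = -6900.0000
edge 1: (15,1.5)→(19,15)  cross = 15·15 − 19·1.5 = 196.5000; (r_i+r_j)·cross = 34·196.5000 = 6681.0000
edge 2: (19,15)→(13,26)  cross = 19·26 − 13·15 = 299.0000; (r_i+r_j)·cross = 32·299.0000 = 9568.0000
edge 3: (13,26)→(7,24.5)  cross = 13·24.5 − 7·26 = 136.5000; (r_i+r_j)·cross = 20·136.5000 = 2730.0000
edge 4: (7,24.5)→(5,23.5)  cross = 7·23.5 − 5·24.5 = 42.0000; (r_i+r_j)·cross = 12·42.0000 = 504.0000
Σcross = 329.0000 → A = |Σcross|/2 = 164.5000 mm²
Σ(r_i+r_j)·cross = 12583.0000 → first moment M = |Σ|/6 = 2097.1667
R_c = M/A = 2097.1667/164.5000 = 12.7487 mm
θ = 36° = 0.628319 rad
V = θ·R_c·A = 0.628319·12.7487·164.5000 = 1317.689 mm³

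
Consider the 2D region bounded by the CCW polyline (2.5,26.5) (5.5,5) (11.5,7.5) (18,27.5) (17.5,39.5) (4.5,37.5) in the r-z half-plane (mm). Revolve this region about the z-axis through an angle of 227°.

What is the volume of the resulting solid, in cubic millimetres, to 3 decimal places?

Volume = 15098.956 mm³

Profile (r,z), 6 vertices: (2.5,26.5) (5.5,5) (11.5,7.5) (18,27.5) (17.5,39.5) (4.5,37.5)
edge 0: (2.5,26.5)→(5.5,5)  cross = 2.5·5 − 5.5·26.5 = -133.2500; (r_i+r_j)·cross = 8·-133.2500 = -1066.0000
edge 1: (5.5,5)→(11.5,7.5)  cross = 5.5·7.5 − 11.5·5 = -16.2500; (r_i+r_j)·cross = 17·-16.2500 = -276.2500
edge 2: (11.5,7.5)→(18,27.5)  cross = 11.5·27.5 − 18·7.5 = 181.2500; (r_i+r_j)·cross = 29.5·181.2500 = 5346.8750
edge 3: (18,27.5)→(17.5,39.5)  cross = 18·39.5 − 17.5·27.5 = 229.7500; (r_i+r_j)·cross = 35.5·229.7500 = 8156.1250
edge 4: (17.5,39.5)→(4.5,37.5)  cross = 17.5·37.5 − 4.5·39.5 = 478.5000; (r_i+r_j)·cross = 22·478.5000 = 10527.0000
edge 5: (4.5,37.5)→(2.5,26.5)  cross = 4.5·26.5 − 2.5·37.5 = 25.5000; (r_i+r_j)·cross = 7·25.5000 = 178.5000
Σcross = 765.5000 → A = |Σcross|/2 = 382.7500 mm²
Σ(r_i+r_j)·cross = 22866.2500 → first moment M = |Σ|/6 = 3811.0417
R_c = M/A = 3811.0417/382.7500 = 9.9570 mm
θ = 227° = 3.961897 rad
V = θ·R_c·A = 3.961897·9.9570·382.7500 = 15098.956 mm³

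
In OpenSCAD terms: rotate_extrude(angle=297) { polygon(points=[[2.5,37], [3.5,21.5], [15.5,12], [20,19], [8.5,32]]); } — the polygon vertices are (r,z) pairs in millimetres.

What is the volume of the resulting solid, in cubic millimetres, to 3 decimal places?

Profile (r,z), 5 vertices: (2.5,37) (3.5,21.5) (15.5,12) (20,19) (8.5,32)
edge 0: (2.5,37)→(3.5,21.5)  cross = 2.5·21.5 − 3.5·37 = -75.7500; (r_i+r_j)·cross = 6·-75.7500 = -454.5000
edge 1: (3.5,21.5)→(15.5,12)  cross = 3.5·12 − 15.5·21.5 = -291.2500; (r_i+r_j)·cross = 19·-291.2500 = -5533.7500
edge 2: (15.5,12)→(20,19)  cross = 15.5·19 − 20·12 = 54.5000; (r_i+r_j)·cross = 35.5·54.5000 = 1934.7500
edge 3: (20,19)→(8.5,32)  cross = 20·32 − 8.5·19 = 478.5000; (r_i+r_j)·cross = 28.5·478.5000 = 13637.2500
edge 4: (8.5,32)→(2.5,37)  cross = 8.5·37 − 2.5·32 = 234.5000; (r_i+r_j)·cross = 11·234.5000 = 2579.5000
Σcross = 400.5000 → A = |Σcross|/2 = 200.2500 mm²
Σ(r_i+r_j)·cross = 12163.2500 → first moment M = |Σ|/6 = 2027.2083
R_c = M/A = 2027.2083/200.2500 = 10.1234 mm
θ = 297° = 5.183628 rad
V = θ·R_c·A = 5.183628·10.1234·200.2500 = 10508.294 mm³

Volume = 10508.294 mm³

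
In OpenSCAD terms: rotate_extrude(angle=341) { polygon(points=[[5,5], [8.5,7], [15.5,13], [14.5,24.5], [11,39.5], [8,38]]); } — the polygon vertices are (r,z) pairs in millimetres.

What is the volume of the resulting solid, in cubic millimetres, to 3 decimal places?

Volume = 13296.929 mm³

Profile (r,z), 6 vertices: (5,5) (8.5,7) (15.5,13) (14.5,24.5) (11,39.5) (8,38)
edge 0: (5,5)→(8.5,7)  cross = 5·7 − 8.5·5 = -7.5000; (r_i+r_j)·cross = 13.5·-7.5000 = -101.2500
edge 1: (8.5,7)→(15.5,13)  cross = 8.5·13 − 15.5·7 = 2.0000; (r_i+r_j)·cross = 24·2.0000 = 48.0000
edge 2: (15.5,13)→(14.5,24.5)  cross = 15.5·24.5 − 14.5·13 = 191.2500; (r_i+r_j)·cross = 30·191.2500 = 5737.5000
edge 3: (14.5,24.5)→(11,39.5)  cross = 14.5·39.5 − 11·24.5 = 303.2500; (r_i+r_j)·cross = 25.5·303.2500 = 7732.8750
edge 4: (11,39.5)→(8,38)  cross = 11·38 − 8·39.5 = 102.0000; (r_i+r_j)·cross = 19·102.0000 = 1938.0000
edge 5: (8,38)→(5,5)  cross = 8·5 − 5·38 = -150.0000; (r_i+r_j)·cross = 13·-150.0000 = -1950.0000
Σcross = 441.0000 → A = |Σcross|/2 = 220.5000 mm²
Σ(r_i+r_j)·cross = 13405.1250 → first moment M = |Σ|/6 = 2234.1875
R_c = M/A = 2234.1875/220.5000 = 10.1324 mm
θ = 341° = 5.951573 rad
V = θ·R_c·A = 5.951573·10.1324·220.5000 = 13296.929 mm³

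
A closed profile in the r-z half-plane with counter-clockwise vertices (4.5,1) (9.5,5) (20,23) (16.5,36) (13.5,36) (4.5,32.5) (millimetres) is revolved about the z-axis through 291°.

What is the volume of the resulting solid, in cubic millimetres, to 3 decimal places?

Profile (r,z), 6 vertices: (4.5,1) (9.5,5) (20,23) (16.5,36) (13.5,36) (4.5,32.5)
edge 0: (4.5,1)→(9.5,5)  cross = 4.5·5 − 9.5·1 = 13.0000; (r_i+r_j)·cross = 14·13.0000 = 182.0000
edge 1: (9.5,5)→(20,23)  cross = 9.5·23 − 20·5 = 118.5000; (r_i+r_j)·cross = 29.5·118.5000 = 3495.7500
edge 2: (20,23)→(16.5,36)  cross = 20·36 − 16.5·23 = 340.5000; (r_i+r_j)·cross = 36.5·340.5000 = 12428.2500
edge 3: (16.5,36)→(13.5,36)  cross = 16.5·36 − 13.5·36 = 108.0000; (r_i+r_j)·cross = 30·108.0000 = 3240.0000
edge 4: (13.5,36)→(4.5,32.5)  cross = 13.5·32.5 − 4.5·36 = 276.7500; (r_i+r_j)·cross = 18·276.7500 = 4981.5000
edge 5: (4.5,32.5)→(4.5,1)  cross = 4.5·1 − 4.5·32.5 = -141.7500; (r_i+r_j)·cross = 9·-141.7500 = -1275.7500
Σcross = 715.0000 → A = |Σcross|/2 = 357.5000 mm²
Σ(r_i+r_j)·cross = 23051.7500 → first moment M = |Σ|/6 = 3841.9583
R_c = M/A = 3841.9583/357.5000 = 10.7467 mm
θ = 291° = 5.078908 rad
V = θ·R_c·A = 5.078908·10.7467·357.5000 = 19512.953 mm³

Volume = 19512.953 mm³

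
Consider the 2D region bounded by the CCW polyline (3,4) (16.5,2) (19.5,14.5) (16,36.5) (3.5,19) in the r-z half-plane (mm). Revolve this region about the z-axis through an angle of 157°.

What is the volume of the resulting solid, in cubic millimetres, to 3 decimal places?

Volume = 11977.955 mm³

Profile (r,z), 5 vertices: (3,4) (16.5,2) (19.5,14.5) (16,36.5) (3.5,19)
edge 0: (3,4)→(16.5,2)  cross = 3·2 − 16.5·4 = -60.0000; (r_i+r_j)·cross = 19.5·-60.0000 = -1170.0000
edge 1: (16.5,2)→(19.5,14.5)  cross = 16.5·14.5 − 19.5·2 = 200.2500; (r_i+r_j)·cross = 36·200.2500 = 7209.0000
edge 2: (19.5,14.5)→(16,36.5)  cross = 19.5·36.5 − 16·14.5 = 479.7500; (r_i+r_j)·cross = 35.5·479.7500 = 17031.1250
edge 3: (16,36.5)→(3.5,19)  cross = 16·19 − 3.5·36.5 = 176.2500; (r_i+r_j)·cross = 19.5·176.2500 = 3436.8750
edge 4: (3.5,19)→(3,4)  cross = 3.5·4 − 3·19 = -43.0000; (r_i+r_j)·cross = 6.5·-43.0000 = -279.5000
Σcross = 753.2500 → A = |Σcross|/2 = 376.6250 mm²
Σ(r_i+r_j)·cross = 26227.5000 → first moment M = |Σ|/6 = 4371.2500
R_c = M/A = 4371.2500/376.6250 = 11.6064 mm
θ = 157° = 2.740167 rad
V = θ·R_c·A = 2.740167·11.6064·376.6250 = 11977.955 mm³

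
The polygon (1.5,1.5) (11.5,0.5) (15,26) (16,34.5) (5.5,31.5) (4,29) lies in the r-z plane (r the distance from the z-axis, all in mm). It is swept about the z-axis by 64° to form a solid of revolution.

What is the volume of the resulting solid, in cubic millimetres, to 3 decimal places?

Volume = 3262.625 mm³

Profile (r,z), 6 vertices: (1.5,1.5) (11.5,0.5) (15,26) (16,34.5) (5.5,31.5) (4,29)
edge 0: (1.5,1.5)→(11.5,0.5)  cross = 1.5·0.5 − 11.5·1.5 = -16.5000; (r_i+r_j)·cross = 13·-16.5000 = -214.5000
edge 1: (11.5,0.5)→(15,26)  cross = 11.5·26 − 15·0.5 = 291.5000; (r_i+r_j)·cross = 26.5·291.5000 = 7724.7500
edge 2: (15,26)→(16,34.5)  cross = 15·34.5 − 16·26 = 101.5000; (r_i+r_j)·cross = 31·101.5000 = 3146.5000
edge 3: (16,34.5)→(5.5,31.5)  cross = 16·31.5 − 5.5·34.5 = 314.2500; (r_i+r_j)·cross = 21.5·314.2500 = 6756.3750
edge 4: (5.5,31.5)→(4,29)  cross = 5.5·29 − 4·31.5 = 33.5000; (r_i+r_j)·cross = 9.5·33.5000 = 318.2500
edge 5: (4,29)→(1.5,1.5)  cross = 4·1.5 − 1.5·29 = -37.5000; (r_i+r_j)·cross = 5.5·-37.5000 = -206.2500
Σcross = 686.7500 → A = |Σcross|/2 = 343.3750 mm²
Σ(r_i+r_j)·cross = 17525.1250 → first moment M = |Σ|/6 = 2920.8542
R_c = M/A = 2920.8542/343.3750 = 8.5063 mm
θ = 64° = 1.117011 rad
V = θ·R_c·A = 1.117011·8.5063·343.3750 = 3262.625 mm³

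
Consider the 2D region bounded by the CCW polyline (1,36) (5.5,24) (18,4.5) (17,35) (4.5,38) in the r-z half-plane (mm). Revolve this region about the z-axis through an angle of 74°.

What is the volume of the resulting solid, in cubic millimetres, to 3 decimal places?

Profile (r,z), 5 vertices: (1,36) (5.5,24) (18,4.5) (17,35) (4.5,38)
edge 0: (1,36)→(5.5,24)  cross = 1·24 − 5.5·36 = -174.0000; (r_i+r_j)·cross = 6.5·-174.0000 = -1131.0000
edge 1: (5.5,24)→(18,4.5)  cross = 5.5·4.5 − 18·24 = -407.2500; (r_i+r_j)·cross = 23.5·-407.2500 = -9570.3750
edge 2: (18,4.5)→(17,35)  cross = 18·35 − 17·4.5 = 553.5000; (r_i+r_j)·cross = 35·553.5000 = 19372.5000
edge 3: (17,35)→(4.5,38)  cross = 17·38 − 4.5·35 = 488.5000; (r_i+r_j)·cross = 21.5·488.5000 = 10502.7500
edge 4: (4.5,38)→(1,36)  cross = 4.5·36 − 1·38 = 124.0000; (r_i+r_j)·cross = 5.5·124.0000 = 682.0000
Σcross = 584.7500 → A = |Σcross|/2 = 292.3750 mm²
Σ(r_i+r_j)·cross = 19855.8750 → first moment M = |Σ|/6 = 3309.3125
R_c = M/A = 3309.3125/292.3750 = 11.3187 mm
θ = 74° = 1.291544 rad
V = θ·R_c·A = 1.291544·11.3187·292.3750 = 4274.122 mm³

Volume = 4274.122 mm³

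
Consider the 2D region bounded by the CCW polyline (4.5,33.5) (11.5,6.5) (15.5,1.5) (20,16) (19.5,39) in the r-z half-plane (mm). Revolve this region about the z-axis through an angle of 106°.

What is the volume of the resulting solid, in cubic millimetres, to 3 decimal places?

Profile (r,z), 5 vertices: (4.5,33.5) (11.5,6.5) (15.5,1.5) (20,16) (19.5,39)
edge 0: (4.5,33.5)→(11.5,6.5)  cross = 4.5·6.5 − 11.5·33.5 = -356.0000; (r_i+r_j)·cross = 16·-356.0000 = -5696.0000
edge 1: (11.5,6.5)→(15.5,1.5)  cross = 11.5·1.5 − 15.5·6.5 = -83.5000; (r_i+r_j)·cross = 27·-83.5000 = -2254.5000
edge 2: (15.5,1.5)→(20,16)  cross = 15.5·16 − 20·1.5 = 218.0000; (r_i+r_j)·cross = 35.5·218.0000 = 7739.0000
edge 3: (20,16)→(19.5,39)  cross = 20·39 − 19.5·16 = 468.0000; (r_i+r_j)·cross = 39.5·468.0000 = 18486.0000
edge 4: (19.5,39)→(4.5,33.5)  cross = 19.5·33.5 − 4.5·39 = 477.7500; (r_i+r_j)·cross = 24·477.7500 = 11466.0000
Σcross = 724.2500 → A = |Σcross|/2 = 362.1250 mm²
Σ(r_i+r_j)·cross = 29740.5000 → first moment M = |Σ|/6 = 4956.7500
R_c = M/A = 4956.7500/362.1250 = 13.6880 mm
θ = 106° = 1.850049 rad
V = θ·R_c·A = 1.850049·13.6880·362.1250 = 9170.230 mm³

Volume = 9170.230 mm³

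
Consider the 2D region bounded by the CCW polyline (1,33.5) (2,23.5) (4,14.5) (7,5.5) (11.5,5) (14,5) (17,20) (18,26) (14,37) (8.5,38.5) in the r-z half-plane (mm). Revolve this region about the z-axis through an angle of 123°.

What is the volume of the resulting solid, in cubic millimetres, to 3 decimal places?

Volume = 8491.579 mm³

Profile (r,z), 10 vertices: (1,33.5) (2,23.5) (4,14.5) (7,5.5) (11.5,5) (14,5) (17,20) (18,26) (14,37) (8.5,38.5)
edge 0: (1,33.5)→(2,23.5)  cross = 1·23.5 − 2·33.5 = -43.5000; (r_i+r_j)·cross = 3·-43.5000 = -130.5000
edge 1: (2,23.5)→(4,14.5)  cross = 2·14.5 − 4·23.5 = -65.0000; (r_i+r_j)·cross = 6·-65.0000 = -390.0000
edge 2: (4,14.5)→(7,5.5)  cross = 4·5.5 − 7·14.5 = -79.5000; (r_i+r_j)·cross = 11·-79.5000 = -874.5000
edge 3: (7,5.5)→(11.5,5)  cross = 7·5 − 11.5·5.5 = -28.2500; (r_i+r_j)·cross = 18.5·-28.2500 = -522.6250
edge 4: (11.5,5)→(14,5)  cross = 11.5·5 − 14·5 = -12.5000; (r_i+r_j)·cross = 25.5·-12.5000 = -318.7500
edge 5: (14,5)→(17,20)  cross = 14·20 − 17·5 = 195.0000; (r_i+r_j)·cross = 31·195.0000 = 6045.0000
edge 6: (17,20)→(18,26)  cross = 17·26 − 18·20 = 82.0000; (r_i+r_j)·cross = 35·82.0000 = 2870.0000
edge 7: (18,26)→(14,37)  cross = 18·37 − 14·26 = 302.0000; (r_i+r_j)·cross = 32·302.0000 = 9664.0000
edge 8: (14,37)→(8.5,38.5)  cross = 14·38.5 − 8.5·37 = 224.5000; (r_i+r_j)·cross = 22.5·224.5000 = 5051.2500
edge 9: (8.5,38.5)→(1,33.5)  cross = 8.5·33.5 − 1·38.5 = 246.2500; (r_i+r_j)·cross = 9.5·246.2500 = 2339.3750
Σcross = 821.0000 → A = |Σcross|/2 = 410.5000 mm²
Σ(r_i+r_j)·cross = 23733.2500 → first moment M = |Σ|/6 = 3955.5417
R_c = M/A = 3955.5417/410.5000 = 9.6359 mm
θ = 123° = 2.146755 rad
V = θ·R_c·A = 2.146755·9.6359·410.5000 = 8491.579 mm³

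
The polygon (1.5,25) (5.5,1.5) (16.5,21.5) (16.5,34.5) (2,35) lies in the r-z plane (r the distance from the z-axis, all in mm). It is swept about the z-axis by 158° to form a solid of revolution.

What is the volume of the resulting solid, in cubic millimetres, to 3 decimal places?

Profile (r,z), 5 vertices: (1.5,25) (5.5,1.5) (16.5,21.5) (16.5,34.5) (2,35)
edge 0: (1.5,25)→(5.5,1.5)  cross = 1.5·1.5 − 5.5·25 = -135.2500; (r_i+r_j)·cross = 7·-135.2500 = -946.7500
edge 1: (5.5,1.5)→(16.5,21.5)  cross = 5.5·21.5 − 16.5·1.5 = 93.5000; (r_i+r_j)·cross = 22·93.5000 = 2057.0000
edge 2: (16.5,21.5)→(16.5,34.5)  cross = 16.5·34.5 − 16.5·21.5 = 214.5000; (r_i+r_j)·cross = 33·214.5000 = 7078.5000
edge 3: (16.5,34.5)→(2,35)  cross = 16.5·35 − 2·34.5 = 508.5000; (r_i+r_j)·cross = 18.5·508.5000 = 9407.2500
edge 4: (2,35)→(1.5,25)  cross = 2·25 − 1.5·35 = -2.5000; (r_i+r_j)·cross = 3.5·-2.5000 = -8.7500
Σcross = 678.7500 → A = |Σcross|/2 = 339.3750 mm²
Σ(r_i+r_j)·cross = 17587.2500 → first moment M = |Σ|/6 = 2931.2083
R_c = M/A = 2931.2083/339.3750 = 8.6371 mm
θ = 158° = 2.757620 rad
V = θ·R_c·A = 2.757620·8.6371·339.3750 = 8083.159 mm³

Volume = 8083.159 mm³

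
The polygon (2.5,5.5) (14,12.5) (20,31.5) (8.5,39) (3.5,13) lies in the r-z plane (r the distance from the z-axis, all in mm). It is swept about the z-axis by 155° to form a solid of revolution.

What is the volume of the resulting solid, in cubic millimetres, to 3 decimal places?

Volume = 8993.525 mm³

Profile (r,z), 5 vertices: (2.5,5.5) (14,12.5) (20,31.5) (8.5,39) (3.5,13)
edge 0: (2.5,5.5)→(14,12.5)  cross = 2.5·12.5 − 14·5.5 = -45.7500; (r_i+r_j)·cross = 16.5·-45.7500 = -754.8750
edge 1: (14,12.5)→(20,31.5)  cross = 14·31.5 − 20·12.5 = 191.0000; (r_i+r_j)·cross = 34·191.0000 = 6494.0000
edge 2: (20,31.5)→(8.5,39)  cross = 20·39 − 8.5·31.5 = 512.2500; (r_i+r_j)·cross = 28.5·512.2500 = 14599.1250
edge 3: (8.5,39)→(3.5,13)  cross = 8.5·13 − 3.5·39 = -26.0000; (r_i+r_j)·cross = 12·-26.0000 = -312.0000
edge 4: (3.5,13)→(2.5,5.5)  cross = 3.5·5.5 − 2.5·13 = -13.2500; (r_i+r_j)·cross = 6·-13.2500 = -79.5000
Σcross = 618.2500 → A = |Σcross|/2 = 309.1250 mm²
Σ(r_i+r_j)·cross = 19946.7500 → first moment M = |Σ|/6 = 3324.4583
R_c = M/A = 3324.4583/309.1250 = 10.7544 mm
θ = 155° = 2.705260 rad
V = θ·R_c·A = 2.705260·10.7544·309.1250 = 8993.525 mm³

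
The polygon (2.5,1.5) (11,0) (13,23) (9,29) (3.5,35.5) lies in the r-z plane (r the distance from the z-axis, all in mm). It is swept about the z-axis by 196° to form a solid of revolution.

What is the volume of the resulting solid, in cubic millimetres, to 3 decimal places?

Profile (r,z), 5 vertices: (2.5,1.5) (11,0) (13,23) (9,29) (3.5,35.5)
edge 0: (2.5,1.5)→(11,0)  cross = 2.5·0 − 11·1.5 = -16.5000; (r_i+r_j)·cross = 13.5·-16.5000 = -222.7500
edge 1: (11,0)→(13,23)  cross = 11·23 − 13·0 = 253.0000; (r_i+r_j)·cross = 24·253.0000 = 6072.0000
edge 2: (13,23)→(9,29)  cross = 13·29 − 9·23 = 170.0000; (r_i+r_j)·cross = 22·170.0000 = 3740.0000
edge 3: (9,29)→(3.5,35.5)  cross = 9·35.5 − 3.5·29 = 218.0000; (r_i+r_j)·cross = 12.5·218.0000 = 2725.0000
edge 4: (3.5,35.5)→(2.5,1.5)  cross = 3.5·1.5 − 2.5·35.5 = -83.5000; (r_i+r_j)·cross = 6·-83.5000 = -501.0000
Σcross = 541.0000 → A = |Σcross|/2 = 270.5000 mm²
Σ(r_i+r_j)·cross = 11813.2500 → first moment M = |Σ|/6 = 1968.8750
R_c = M/A = 1968.8750/270.5000 = 7.2787 mm
θ = 196° = 3.420845 rad
V = θ·R_c·A = 3.420845·7.2787·270.5000 = 6735.217 mm³

Volume = 6735.217 mm³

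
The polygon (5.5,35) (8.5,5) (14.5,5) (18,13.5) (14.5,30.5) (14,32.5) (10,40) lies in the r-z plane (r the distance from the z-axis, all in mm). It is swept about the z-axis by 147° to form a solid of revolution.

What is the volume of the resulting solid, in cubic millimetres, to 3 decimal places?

Profile (r,z), 7 vertices: (5.5,35) (8.5,5) (14.5,5) (18,13.5) (14.5,30.5) (14,32.5) (10,40)
edge 0: (5.5,35)→(8.5,5)  cross = 5.5·5 − 8.5·35 = -270.0000; (r_i+r_j)·cross = 14·-270.0000 = -3780.0000
edge 1: (8.5,5)→(14.5,5)  cross = 8.5·5 − 14.5·5 = -30.0000; (r_i+r_j)·cross = 23·-30.0000 = -690.0000
edge 2: (14.5,5)→(18,13.5)  cross = 14.5·13.5 − 18·5 = 105.7500; (r_i+r_j)·cross = 32.5·105.7500 = 3436.8750
edge 3: (18,13.5)→(14.5,30.5)  cross = 18·30.5 − 14.5·13.5 = 353.2500; (r_i+r_j)·cross = 32.5·353.2500 = 11480.6250
edge 4: (14.5,30.5)→(14,32.5)  cross = 14.5·32.5 − 14·30.5 = 44.2500; (r_i+r_j)·cross = 28.5·44.2500 = 1261.1250
edge 5: (14,32.5)→(10,40)  cross = 14·40 − 10·32.5 = 235.0000; (r_i+r_j)·cross = 24·235.0000 = 5640.0000
edge 6: (10,40)→(5.5,35)  cross = 10·35 − 5.5·40 = 130.0000; (r_i+r_j)·cross = 15.5·130.0000 = 2015.0000
Σcross = 568.2500 → A = |Σcross|/2 = 284.1250 mm²
Σ(r_i+r_j)·cross = 19363.6250 → first moment M = |Σ|/6 = 3227.2708
R_c = M/A = 3227.2708/284.1250 = 11.3586 mm
θ = 147° = 2.565634 rad
V = θ·R_c·A = 2.565634·11.3586·284.1250 = 8279.996 mm³

Volume = 8279.996 mm³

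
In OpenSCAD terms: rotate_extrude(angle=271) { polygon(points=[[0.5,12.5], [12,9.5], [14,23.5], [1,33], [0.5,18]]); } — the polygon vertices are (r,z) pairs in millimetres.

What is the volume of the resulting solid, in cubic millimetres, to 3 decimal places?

Volume = 6807.327 mm³

Profile (r,z), 5 vertices: (0.5,12.5) (12,9.5) (14,23.5) (1,33) (0.5,18)
edge 0: (0.5,12.5)→(12,9.5)  cross = 0.5·9.5 − 12·12.5 = -145.2500; (r_i+r_j)·cross = 12.5·-145.2500 = -1815.6250
edge 1: (12,9.5)→(14,23.5)  cross = 12·23.5 − 14·9.5 = 149.0000; (r_i+r_j)·cross = 26·149.0000 = 3874.0000
edge 2: (14,23.5)→(1,33)  cross = 14·33 − 1·23.5 = 438.5000; (r_i+r_j)·cross = 15·438.5000 = 6577.5000
edge 3: (1,33)→(0.5,18)  cross = 1·18 − 0.5·33 = 1.5000; (r_i+r_j)·cross = 1.5·1.5000 = 2.2500
edge 4: (0.5,18)→(0.5,12.5)  cross = 0.5·12.5 − 0.5·18 = -2.7500; (r_i+r_j)·cross = 1·-2.7500 = -2.7500
Σcross = 441.0000 → A = |Σcross|/2 = 220.5000 mm²
Σ(r_i+r_j)·cross = 8635.3750 → first moment M = |Σ|/6 = 1439.2292
R_c = M/A = 1439.2292/220.5000 = 6.5271 mm
θ = 271° = 4.729842 rad
V = θ·R_c·A = 4.729842·6.5271·220.5000 = 6807.327 mm³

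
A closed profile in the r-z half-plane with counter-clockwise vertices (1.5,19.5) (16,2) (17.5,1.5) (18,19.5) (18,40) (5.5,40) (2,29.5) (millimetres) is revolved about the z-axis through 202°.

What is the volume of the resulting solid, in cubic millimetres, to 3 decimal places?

Volume = 18222.691 mm³

Profile (r,z), 7 vertices: (1.5,19.5) (16,2) (17.5,1.5) (18,19.5) (18,40) (5.5,40) (2,29.5)
edge 0: (1.5,19.5)→(16,2)  cross = 1.5·2 − 16·19.5 = -309.0000; (r_i+r_j)·cross = 17.5·-309.0000 = -5407.5000
edge 1: (16,2)→(17.5,1.5)  cross = 16·1.5 − 17.5·2 = -11.0000; (r_i+r_j)·cross = 33.5·-11.0000 = -368.5000
edge 2: (17.5,1.5)→(18,19.5)  cross = 17.5·19.5 − 18·1.5 = 314.2500; (r_i+r_j)·cross = 35.5·314.2500 = 11155.8750
edge 3: (18,19.5)→(18,40)  cross = 18·40 − 18·19.5 = 369.0000; (r_i+r_j)·cross = 36·369.0000 = 13284.0000
edge 4: (18,40)→(5.5,40)  cross = 18·40 − 5.5·40 = 500.0000; (r_i+r_j)·cross = 23.5·500.0000 = 11750.0000
edge 5: (5.5,40)→(2,29.5)  cross = 5.5·29.5 − 2·40 = 82.2500; (r_i+r_j)·cross = 7.5·82.2500 = 616.8750
edge 6: (2,29.5)→(1.5,19.5)  cross = 2·19.5 − 1.5·29.5 = -5.2500; (r_i+r_j)·cross = 3.5·-5.2500 = -18.3750
Σcross = 940.2500 → A = |Σcross|/2 = 470.1250 mm²
Σ(r_i+r_j)·cross = 31012.3750 → first moment M = |Σ|/6 = 5168.7292
R_c = M/A = 5168.7292/470.1250 = 10.9944 mm
θ = 202° = 3.525565 rad
V = θ·R_c·A = 3.525565·10.9944·470.1250 = 18222.691 mm³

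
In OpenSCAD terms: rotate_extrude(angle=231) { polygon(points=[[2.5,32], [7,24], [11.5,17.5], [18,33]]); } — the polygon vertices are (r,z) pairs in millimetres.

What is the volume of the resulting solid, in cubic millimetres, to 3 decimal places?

Volume = 5121.448 mm³

Profile (r,z), 4 vertices: (2.5,32) (7,24) (11.5,17.5) (18,33)
edge 0: (2.5,32)→(7,24)  cross = 2.5·24 − 7·32 = -164.0000; (r_i+r_j)·cross = 9.5·-164.0000 = -1558.0000
edge 1: (7,24)→(11.5,17.5)  cross = 7·17.5 − 11.5·24 = -153.5000; (r_i+r_j)·cross = 18.5·-153.5000 = -2839.7500
edge 2: (11.5,17.5)→(18,33)  cross = 11.5·33 − 18·17.5 = 64.5000; (r_i+r_j)·cross = 29.5·64.5000 = 1902.7500
edge 3: (18,33)→(2.5,32)  cross = 18·32 − 2.5·33 = 493.5000; (r_i+r_j)·cross = 20.5·493.5000 = 10116.7500
Σcross = 240.5000 → A = |Σcross|/2 = 120.2500 mm²
Σ(r_i+r_j)·cross = 7621.7500 → first moment M = |Σ|/6 = 1270.2917
R_c = M/A = 1270.2917/120.2500 = 10.5638 mm
θ = 231° = 4.031711 rad
V = θ·R_c·A = 4.031711·10.5638·120.2500 = 5121.448 mm³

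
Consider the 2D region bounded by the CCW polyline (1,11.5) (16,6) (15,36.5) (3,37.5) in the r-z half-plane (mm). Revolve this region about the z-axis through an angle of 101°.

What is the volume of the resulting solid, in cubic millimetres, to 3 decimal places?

Volume = 6002.275 mm³

Profile (r,z), 4 vertices: (1,11.5) (16,6) (15,36.5) (3,37.5)
edge 0: (1,11.5)→(16,6)  cross = 1·6 − 16·11.5 = -178.0000; (r_i+r_j)·cross = 17·-178.0000 = -3026.0000
edge 1: (16,6)→(15,36.5)  cross = 16·36.5 − 15·6 = 494.0000; (r_i+r_j)·cross = 31·494.0000 = 15314.0000
edge 2: (15,36.5)→(3,37.5)  cross = 15·37.5 − 3·36.5 = 453.0000; (r_i+r_j)·cross = 18·453.0000 = 8154.0000
edge 3: (3,37.5)→(1,11.5)  cross = 3·11.5 − 1·37.5 = -3.0000; (r_i+r_j)·cross = 4·-3.0000 = -12.0000
Σcross = 766.0000 → A = |Σcross|/2 = 383.0000 mm²
Σ(r_i+r_j)·cross = 20430.0000 → first moment M = |Σ|/6 = 3405.0000
R_c = M/A = 3405.0000/383.0000 = 8.8903 mm
θ = 101° = 1.762783 rad
V = θ·R_c·A = 1.762783·8.8903·383.0000 = 6002.275 mm³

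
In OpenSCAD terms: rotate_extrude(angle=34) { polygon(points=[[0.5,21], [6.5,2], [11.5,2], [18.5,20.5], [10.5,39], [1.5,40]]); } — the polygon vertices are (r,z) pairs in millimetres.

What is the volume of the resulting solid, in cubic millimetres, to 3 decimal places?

Volume = 2361.409 mm³

Profile (r,z), 6 vertices: (0.5,21) (6.5,2) (11.5,2) (18.5,20.5) (10.5,39) (1.5,40)
edge 0: (0.5,21)→(6.5,2)  cross = 0.5·2 − 6.5·21 = -135.5000; (r_i+r_j)·cross = 7·-135.5000 = -948.5000
edge 1: (6.5,2)→(11.5,2)  cross = 6.5·2 − 11.5·2 = -10.0000; (r_i+r_j)·cross = 18·-10.0000 = -180.0000
edge 2: (11.5,2)→(18.5,20.5)  cross = 11.5·20.5 − 18.5·2 = 198.7500; (r_i+r_j)·cross = 30·198.7500 = 5962.5000
edge 3: (18.5,20.5)→(10.5,39)  cross = 18.5·39 − 10.5·20.5 = 506.2500; (r_i+r_j)·cross = 29·506.2500 = 14681.2500
edge 4: (10.5,39)→(1.5,40)  cross = 10.5·40 − 1.5·39 = 361.5000; (r_i+r_j)·cross = 12·361.5000 = 4338.0000
edge 5: (1.5,40)→(0.5,21)  cross = 1.5·21 − 0.5·40 = 11.5000; (r_i+r_j)·cross = 2·11.5000 = 23.0000
Σcross = 932.5000 → A = |Σcross|/2 = 466.2500 mm²
Σ(r_i+r_j)·cross = 23876.2500 → first moment M = |Σ|/6 = 3979.3750
R_c = M/A = 3979.3750/466.2500 = 8.5349 mm
θ = 34° = 0.593412 rad
V = θ·R_c·A = 0.593412·8.5349·466.2500 = 2361.409 mm³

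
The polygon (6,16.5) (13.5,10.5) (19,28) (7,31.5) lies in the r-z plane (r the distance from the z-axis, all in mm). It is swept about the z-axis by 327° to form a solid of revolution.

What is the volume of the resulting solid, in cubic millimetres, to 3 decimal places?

Volume = 11600.533 mm³

Profile (r,z), 4 vertices: (6,16.5) (13.5,10.5) (19,28) (7,31.5)
edge 0: (6,16.5)→(13.5,10.5)  cross = 6·10.5 − 13.5·16.5 = -159.7500; (r_i+r_j)·cross = 19.5·-159.7500 = -3115.1250
edge 1: (13.5,10.5)→(19,28)  cross = 13.5·28 − 19·10.5 = 178.5000; (r_i+r_j)·cross = 32.5·178.5000 = 5801.2500
edge 2: (19,28)→(7,31.5)  cross = 19·31.5 − 7·28 = 402.5000; (r_i+r_j)·cross = 26·402.5000 = 10465.0000
edge 3: (7,31.5)→(6,16.5)  cross = 7·16.5 − 6·31.5 = -73.5000; (r_i+r_j)·cross = 13·-73.5000 = -955.5000
Σcross = 347.7500 → A = |Σcross|/2 = 173.8750 mm²
Σ(r_i+r_j)·cross = 12195.6250 → first moment M = |Σ|/6 = 2032.6042
R_c = M/A = 2032.6042/173.8750 = 11.6900 mm
θ = 327° = 5.707227 rad
V = θ·R_c·A = 5.707227·11.6900·173.8750 = 11600.533 mm³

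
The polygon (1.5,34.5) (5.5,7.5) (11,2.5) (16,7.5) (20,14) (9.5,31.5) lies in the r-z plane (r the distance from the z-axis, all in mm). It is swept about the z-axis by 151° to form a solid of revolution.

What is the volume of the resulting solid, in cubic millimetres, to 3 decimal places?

Volume = 8422.285 mm³

Profile (r,z), 6 vertices: (1.5,34.5) (5.5,7.5) (11,2.5) (16,7.5) (20,14) (9.5,31.5)
edge 0: (1.5,34.5)→(5.5,7.5)  cross = 1.5·7.5 − 5.5·34.5 = -178.5000; (r_i+r_j)·cross = 7·-178.5000 = -1249.5000
edge 1: (5.5,7.5)→(11,2.5)  cross = 5.5·2.5 − 11·7.5 = -68.7500; (r_i+r_j)·cross = 16.5·-68.7500 = -1134.3750
edge 2: (11,2.5)→(16,7.5)  cross = 11·7.5 − 16·2.5 = 42.5000; (r_i+r_j)·cross = 27·42.5000 = 1147.5000
edge 3: (16,7.5)→(20,14)  cross = 16·14 − 20·7.5 = 74.0000; (r_i+r_j)·cross = 36·74.0000 = 2664.0000
edge 4: (20,14)→(9.5,31.5)  cross = 20·31.5 − 9.5·14 = 497.0000; (r_i+r_j)·cross = 29.5·497.0000 = 14661.5000
edge 5: (9.5,31.5)→(1.5,34.5)  cross = 9.5·34.5 − 1.5·31.5 = 280.5000; (r_i+r_j)·cross = 11·280.5000 = 3085.5000
Σcross = 646.7500 → A = |Σcross|/2 = 323.3750 mm²
Σ(r_i+r_j)·cross = 19174.6250 → first moment M = |Σ|/6 = 3195.7708
R_c = M/A = 3195.7708/323.3750 = 9.8826 mm
θ = 151° = 2.635447 rad
V = θ·R_c·A = 2.635447·9.8826·323.3750 = 8422.285 mm³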